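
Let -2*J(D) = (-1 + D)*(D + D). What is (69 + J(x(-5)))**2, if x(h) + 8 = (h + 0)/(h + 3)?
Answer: 17689/16 ≈ 1105.6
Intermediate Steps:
x(h) = -8 + h/(3 + h) (x(h) = -8 + (h + 0)/(h + 3) = -8 + h/(3 + h))
J(D) = -D*(-1 + D) (J(D) = -(-1 + D)*(D + D)/2 = -(-1 + D)*2*D/2 = -D*(-1 + D))
(69 + J(x(-5)))**2 = (69 + ((-24 - 7*(-5))/(3 - 5))*(1 - (-24 - 7*(-5))/(3 - 5)))**2 = (69 + ((-24 + 35)/(-2))*(1 - (-24 + 35)/(-2)))**2 = (69 + (-1/2*11)*(1 - (-1)*11/2))**2 = (69 - 11*(1 - 1*(-11/2))/2)**2 = (69 - 11*(1 + 11/2)/2)**2 = (69 - 11/2*13/2)**2 = (69 - 143/4)**2 = (133/4)**2 = 17689/16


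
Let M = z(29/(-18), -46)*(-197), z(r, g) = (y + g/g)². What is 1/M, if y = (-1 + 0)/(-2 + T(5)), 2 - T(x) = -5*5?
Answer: -625/113472 ≈ -0.0055080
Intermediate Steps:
T(x) = 27 (T(x) = 2 - (-5)*5 = 2 - 1*(-25) = 2 + 25 = 27)
y = -1/25 (y = (-1 + 0)/(-2 + 27) = -1/25 ≈ -0.040000)
z(r, g) = 576/625 (z(r, g) = (-1/25 + g/g)² = (-1/25 + 1)² = (24/25)² = 576/625)
M = -113472/625 (M = (576/625)*(-197) = -113472/625 ≈ -181.56)
1/M = 1/(-113472/625) = -625/113472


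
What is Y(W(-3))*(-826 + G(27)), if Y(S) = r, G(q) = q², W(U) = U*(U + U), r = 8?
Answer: -776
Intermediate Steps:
W(U) = 2*U² (W(U) = U*(2*U) = 2*U²)
Y(S) = 8
Y(W(-3))*(-826 + G(27)) = 8*(-826 + 27²) = 8*(-826 + 729) = 8*(-97) = -776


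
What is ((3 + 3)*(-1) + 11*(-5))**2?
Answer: 3721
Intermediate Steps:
((3 + 3)*(-1) + 11*(-5))**2 = (6*(-1) - 55)**2 = (-6 - 55)**2 = (-61)**2 = 3721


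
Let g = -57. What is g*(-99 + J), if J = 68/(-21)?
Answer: 40793/7 ≈ 5827.6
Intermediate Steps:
J = -68/21 (J = 68*(-1/21) = -68/21 ≈ -3.2381)
g*(-99 + J) = -57*(-99 - 68/21) = -57*(-2147/21) = 40793/7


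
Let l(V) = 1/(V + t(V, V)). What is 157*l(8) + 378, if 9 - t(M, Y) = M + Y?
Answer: 535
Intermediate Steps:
t(M, Y) = 9 - M - Y (t(M, Y) = 9 - (M + Y) = 9 + (-M - Y) = 9 - M - Y)
l(V) = 1/(9 - V) (l(V) = 1/(V + (9 - V - V)) = 1/(V + (9 - 2*V)) = 1/(9 - V))
157*l(8) + 378 = 157/(9 - 1*8) + 378 = 157/(9 - 8) + 378 = 157/1 + 378 = 157*1 + 378 = 157 + 378 = 535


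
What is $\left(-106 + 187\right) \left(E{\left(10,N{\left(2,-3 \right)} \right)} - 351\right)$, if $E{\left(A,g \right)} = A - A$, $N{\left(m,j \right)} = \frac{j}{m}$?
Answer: $-28431$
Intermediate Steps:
$E{\left(A,g \right)} = 0$
$\left(-106 + 187\right) \left(E{\left(10,N{\left(2,-3 \right)} \right)} - 351\right) = \left(-106 + 187\right) \left(0 - 351\right) = 81 \left(-351\right) = -28431$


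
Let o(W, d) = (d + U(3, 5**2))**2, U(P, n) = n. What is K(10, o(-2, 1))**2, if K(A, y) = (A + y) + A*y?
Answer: 55442916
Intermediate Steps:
o(W, d) = (25 + d)**2 (o(W, d) = (d + 5**2)**2 = (d + 25)**2 = (25 + d)**2)
K(A, y) = A + y + A*y
K(10, o(-2, 1))**2 = (10 + (25 + 1)**2 + 10*(25 + 1)**2)**2 = (10 + 26**2 + 10*26**2)**2 = (10 + 676 + 10*676)**2 = (10 + 676 + 6760)**2 = 7446**2 = 55442916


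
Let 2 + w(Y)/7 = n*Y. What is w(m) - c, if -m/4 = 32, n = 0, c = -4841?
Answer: 4827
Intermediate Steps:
m = -128 (m = -4*32 = -128)
w(Y) = -14 (w(Y) = -14 + 7*(0*Y) = -14 + 7*0 = -14 + 0 = -14)
w(m) - c = -14 - 1*(-4841) = -14 + 4841 = 4827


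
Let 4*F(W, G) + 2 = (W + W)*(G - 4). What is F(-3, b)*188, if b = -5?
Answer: 2444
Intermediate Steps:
F(W, G) = -½ + W*(-4 + G)/2 (F(W, G) = -½ + ((W + W)*(G - 4))/4 = -½ + ((2*W)*(-4 + G))/4 = -½ + (2*W*(-4 + G))/4 = -½ + W*(-4 + G)/2)
F(-3, b)*188 = (-½ - 2*(-3) + (½)*(-5)*(-3))*188 = (-½ + 6 + 15/2)*188 = 13*188 = 2444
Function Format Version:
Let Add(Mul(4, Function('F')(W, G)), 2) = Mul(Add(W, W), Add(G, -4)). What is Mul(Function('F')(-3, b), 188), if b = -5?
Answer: 2444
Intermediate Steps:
Function('F')(W, G) = Add(Rational(-1, 2), Mul(Rational(1, 2), W, Add(-4, G))) (Function('F')(W, G) = Add(Rational(-1, 2), Mul(Rational(1, 4), Mul(Add(W, W), Add(G, -4)))) = Add(Rational(-1, 2), Mul(Rational(1, 4), Mul(Mul(2, W), Add(-4, G)))) = Add(Rational(-1, 2), Mul(Rational(1, 4), Mul(2, W, Add(-4, G)))) = Add(Rational(-1, 2), Mul(Rational(1, 2), W, Add(-4, G))))
Mul(Function('F')(-3, b), 188) = Mul(Add(Rational(-1, 2), Mul(-2, -3), Mul(Rational(1, 2), -5, -3)), 188) = Mul(Add(Rational(-1, 2), 6, Rational(15, 2)), 188) = Mul(13, 188) = 2444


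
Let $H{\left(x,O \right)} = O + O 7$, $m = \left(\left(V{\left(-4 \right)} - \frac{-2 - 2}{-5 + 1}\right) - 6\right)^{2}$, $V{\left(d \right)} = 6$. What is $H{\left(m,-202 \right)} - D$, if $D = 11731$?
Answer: $-13347$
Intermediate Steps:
$m = 1$ ($m = \left(\left(6 - \frac{-2 - 2}{-5 + 1}\right) - 6\right)^{2} = \left(\left(6 - - \frac{4}{-4}\right) - 6\right)^{2} = \left(\left(6 - \left(-4\right) \left(- \frac{1}{4}\right)\right) - 6\right)^{2} = \left(\left(6 - 1\right) - 6\right)^{2} = \left(5 - 6\right)^{2} = \left(-1\right)^{2} = 1$)
$H{\left(x,O \right)} = 8 O$ ($H{\left(x,O \right)} = O + 7 O = 8 O$)
$H{\left(m,-202 \right)} - D = 8 \left(-202\right) - 11731 = -1616 - 11731 = -13347$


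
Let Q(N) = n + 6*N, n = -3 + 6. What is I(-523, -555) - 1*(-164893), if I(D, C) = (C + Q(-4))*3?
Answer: 163165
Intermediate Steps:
n = 3
Q(N) = 3 + 6*N
I(D, C) = -63 + 3*C (I(D, C) = (C + (3 + 6*(-4)))*3 = (C + (3 - 24))*3 = (C - 21)*3 = (-21 + C)*3 = -63 + 3*C)
I(-523, -555) - 1*(-164893) = (-63 + 3*(-555)) - 1*(-164893) = (-63 - 1665) + 164893 = -1728 + 164893 = 163165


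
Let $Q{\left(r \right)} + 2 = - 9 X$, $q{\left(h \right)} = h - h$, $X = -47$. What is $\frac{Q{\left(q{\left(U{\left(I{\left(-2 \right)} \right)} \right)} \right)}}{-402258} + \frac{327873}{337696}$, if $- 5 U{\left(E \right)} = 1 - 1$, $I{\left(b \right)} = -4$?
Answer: $\frac{65873683609}{67920458784} \approx 0.96986$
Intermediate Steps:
$U{\left(E \right)} = 0$ ($U{\left(E \right)} = - \frac{1 - 1}{5} = \left(- \frac{1}{5}\right) 0 = 0$)
$q{\left(h \right)} = 0$
$Q{\left(r \right)} = 421$ ($Q{\left(r \right)} = -2 - -423 = -2 + 423 = 421$)
$\frac{Q{\left(q{\left(U{\left(I{\left(-2 \right)} \right)} \right)} \right)}}{-402258} + \frac{327873}{337696} = \frac{421}{-402258} + \frac{327873}{337696} = 421 \left(- \frac{1}{402258}\right) + 327873 \cdot \frac{1}{337696} = - \frac{421}{402258} + \frac{327873}{337696} = \frac{65873683609}{67920458784}$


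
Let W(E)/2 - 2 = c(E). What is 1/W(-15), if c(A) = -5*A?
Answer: 1/154 ≈ 0.0064935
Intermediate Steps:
W(E) = 4 - 10*E (W(E) = 4 + 2*(-5*E) = 4 - 10*E)
1/W(-15) = 1/(4 - 10*(-15)) = 1/(4 + 150) = 1/154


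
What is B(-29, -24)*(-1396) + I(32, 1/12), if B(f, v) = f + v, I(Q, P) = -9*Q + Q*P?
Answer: 221108/3 ≈ 73703.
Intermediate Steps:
I(Q, P) = -9*Q + P*Q
B(-29, -24)*(-1396) + I(32, 1/12) = (-29 - 24)*(-1396) + 32*(-9 + 1/12) = -53*(-1396) + 32*(-9 + 1/12) = 73988 + 32*(-107/12) = 73988 - 856/3 = 221108/3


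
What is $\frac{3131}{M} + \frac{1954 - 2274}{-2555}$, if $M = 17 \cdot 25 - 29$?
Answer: $\frac{1625285}{202356} \approx 8.0318$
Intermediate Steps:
$M = 396$ ($M = 425 - 29 = 396$)
$\frac{3131}{M} + \frac{1954 - 2274}{-2555} = \frac{3131}{396} + \frac{1954 - 2274}{-2555} = 3131 \cdot \frac{1}{396} - - \frac{64}{511} = \frac{3131}{396} + \frac{64}{511} = \frac{1625285}{202356}$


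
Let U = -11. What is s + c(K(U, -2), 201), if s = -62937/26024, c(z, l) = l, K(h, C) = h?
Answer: 5167887/26024 ≈ 198.58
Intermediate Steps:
s = -62937/26024 (s = -62937*1/26024 = -62937/26024 ≈ -2.4184)
s + c(K(U, -2), 201) = -62937/26024 + 201 = 5167887/26024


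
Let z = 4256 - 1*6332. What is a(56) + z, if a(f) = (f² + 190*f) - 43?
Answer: 11657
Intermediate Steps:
a(f) = -43 + f² + 190*f
z = -2076 (z = 4256 - 6332 = -2076)
a(56) + z = (-43 + 56² + 190*56) - 2076 = (-43 + 3136 + 10640) - 2076 = 13733 - 2076 = 11657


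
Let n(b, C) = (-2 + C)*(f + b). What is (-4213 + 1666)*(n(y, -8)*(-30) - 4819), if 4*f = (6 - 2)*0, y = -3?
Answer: 14566293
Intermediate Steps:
f = 0 (f = ((6 - 2)*0)/4 = (4*0)/4 = (¼)*0 = 0)
n(b, C) = b*(-2 + C) (n(b, C) = (-2 + C)*(0 + b) = (-2 + C)*b = b*(-2 + C))
(-4213 + 1666)*(n(y, -8)*(-30) - 4819) = (-4213 + 1666)*(-3*(-2 - 8)*(-30) - 4819) = -2547*(-3*(-10)*(-30) - 4819) = -2547*(30*(-30) - 4819) = -2547*(-900 - 4819) = -2547*(-5719) = 14566293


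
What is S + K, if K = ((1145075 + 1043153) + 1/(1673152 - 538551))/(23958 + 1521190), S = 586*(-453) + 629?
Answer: -42206931462260533/159375133268 ≈ -2.6483e+5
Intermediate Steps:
S = -264829 (S = -265458 + 629 = -264829)
K = 225705970639/159375133268 (K = (2188228 + 1/1134601)/1545148 = (2188228 + 1/1134601)*(1/1545148) = (2482765677029/1134601)*(1/1545148) = 225705970639/159375133268 ≈ 1.4162)
S + K = -264829 + 225705970639/159375133268 = -42206931462260533/159375133268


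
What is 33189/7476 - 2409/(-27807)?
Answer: 104544023/23098348 ≈ 4.5260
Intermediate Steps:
33189/7476 - 2409/(-27807) = 33189*(1/7476) - 2409*(-1/27807) = 11063/2492 + 803/9269 = 104544023/23098348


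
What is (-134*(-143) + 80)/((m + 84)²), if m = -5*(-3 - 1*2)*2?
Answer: 9621/8978 ≈ 1.0716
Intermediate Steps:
m = 50 (m = -5*(-3 - 2)*2 = -5*(-5)*2 = 25*2 = 50)
(-134*(-143) + 80)/((m + 84)²) = (-134*(-143) + 80)/((50 + 84)²) = (19162 + 80)/(134²) = 19242/17956 = 19242*(1/17956) = 9621/8978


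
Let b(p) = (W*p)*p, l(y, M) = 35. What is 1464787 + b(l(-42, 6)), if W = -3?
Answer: 1461112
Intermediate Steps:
b(p) = -3*p² (b(p) = (-3*p)*p = -3*p²)
1464787 + b(l(-42, 6)) = 1464787 - 3*35² = 1464787 - 3*1225 = 1464787 - 3675 = 1461112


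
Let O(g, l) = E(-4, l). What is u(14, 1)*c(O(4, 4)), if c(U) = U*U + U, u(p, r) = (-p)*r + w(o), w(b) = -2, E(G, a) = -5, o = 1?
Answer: -320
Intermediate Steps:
O(g, l) = -5
u(p, r) = -2 - p*r (u(p, r) = (-p)*r - 2 = -p*r - 2 = -2 - p*r)
c(U) = U + U**2 (c(U) = U**2 + U = U + U**2)
u(14, 1)*c(O(4, 4)) = (-2 - 1*14*1)*(-5*(1 - 5)) = (-2 - 14)*(-5*(-4)) = -16*20 = -320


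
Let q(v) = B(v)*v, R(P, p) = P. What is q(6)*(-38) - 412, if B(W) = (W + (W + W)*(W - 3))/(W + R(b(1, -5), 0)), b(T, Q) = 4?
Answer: -6848/5 ≈ -1369.6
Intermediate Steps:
B(W) = (W + 2*W*(-3 + W))/(4 + W) (B(W) = (W + (W + W)*(W - 3))/(W + 4) = (W + (2*W)*(-3 + W))/(4 + W) = (W + 2*W*(-3 + W))/(4 + W))
q(v) = v**2*(-5 + 2*v)/(4 + v) (q(v) = (v*(-5 + 2*v)/(4 + v))*v = v**2*(-5 + 2*v)/(4 + v))
q(6)*(-38) - 412 = (6**2*(-5 + 2*6)/(4 + 6))*(-38) - 412 = (36*(-5 + 12)/10)*(-38) - 412 = (36*(1/10)*7)*(-38) - 412 = (126/5)*(-38) - 412 = -4788/5 - 412 = -6848/5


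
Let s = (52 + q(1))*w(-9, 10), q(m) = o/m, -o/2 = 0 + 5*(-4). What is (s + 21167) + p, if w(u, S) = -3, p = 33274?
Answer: 54165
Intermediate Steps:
o = 40 (o = -2*(0 + 5*(-4)) = -2*(0 - 20) = -2*(-20) = 40)
q(m) = 40/m
s = -276 (s = (52 + 40/1)*(-3) = (52 + 40*1)*(-3) = (52 + 40)*(-3) = 92*(-3) = -276)
(s + 21167) + p = (-276 + 21167) + 33274 = 20891 + 33274 = 54165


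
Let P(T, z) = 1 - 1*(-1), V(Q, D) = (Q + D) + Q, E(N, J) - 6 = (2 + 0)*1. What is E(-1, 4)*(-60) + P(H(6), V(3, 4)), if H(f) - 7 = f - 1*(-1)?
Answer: -478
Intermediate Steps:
E(N, J) = 8 (E(N, J) = 6 + (2 + 0)*1 = 6 + 2*1 = 6 + 2 = 8)
V(Q, D) = D + 2*Q (V(Q, D) = (D + Q) + Q = D + 2*Q)
H(f) = 8 + f (H(f) = 7 + (f - 1*(-1)) = 7 + (f + 1) = 7 + (1 + f) = 8 + f)
P(T, z) = 2 (P(T, z) = 1 + 1 = 2)
E(-1, 4)*(-60) + P(H(6), V(3, 4)) = 8*(-60) + 2 = -480 + 2 = -478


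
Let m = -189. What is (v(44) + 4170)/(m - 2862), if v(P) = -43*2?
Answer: -4084/3051 ≈ -1.3386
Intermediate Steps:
v(P) = -86
(v(44) + 4170)/(m - 2862) = (-86 + 4170)/(-189 - 2862) = 4084/(-3051) = 4084*(-1/3051) = -4084/3051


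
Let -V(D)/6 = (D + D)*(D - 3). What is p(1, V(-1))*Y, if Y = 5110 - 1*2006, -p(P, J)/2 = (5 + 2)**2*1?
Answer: -304192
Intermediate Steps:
V(D) = -12*D*(-3 + D) (V(D) = -6*(D + D)*(D - 3) = -6*2*D*(-3 + D) = -12*D*(-3 + D))
p(P, J) = -98 (p(P, J) = -2*(5 + 2)**2 = -2*7**2 = -98)
Y = 3104 (Y = 5110 - 2006 = 3104)
p(1, V(-1))*Y = -98*3104 = -304192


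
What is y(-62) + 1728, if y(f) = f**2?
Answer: 5572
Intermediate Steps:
y(-62) + 1728 = (-62)**2 + 1728 = 3844 + 1728 = 5572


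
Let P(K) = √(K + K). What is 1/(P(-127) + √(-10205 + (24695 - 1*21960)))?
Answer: -I/(√254 + 3*√830) ≈ -0.0097688*I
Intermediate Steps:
P(K) = √2*√K (P(K) = √(2*K) = √2*√K)
1/(P(-127) + √(-10205 + (24695 - 1*21960))) = 1/(√2*√(-127) + √(-10205 + (24695 - 1*21960))) = 1/(√2*(I*√127) + √(-10205 + (24695 - 21960))) = 1/(I*√254 + √(-10205 + 2735)) = 1/(I*√254 + √(-7470)) = 1/(I*√254 + 3*I*√830)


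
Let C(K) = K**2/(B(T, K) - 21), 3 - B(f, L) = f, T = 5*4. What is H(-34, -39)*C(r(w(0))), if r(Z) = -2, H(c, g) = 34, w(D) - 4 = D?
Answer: -68/19 ≈ -3.5789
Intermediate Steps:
T = 20
w(D) = 4 + D
B(f, L) = 3 - f
C(K) = -K**2/38 (C(K) = K**2/((3 - 1*20) - 21) = K**2/((3 - 20) - 21) = K**2/(-17 - 21) = K**2/(-38) = -K**2/38)
H(-34, -39)*C(r(w(0))) = 34*(-1/38*(-2)**2) = 34*(-1/38*4) = 34*(-2/19) = -68/19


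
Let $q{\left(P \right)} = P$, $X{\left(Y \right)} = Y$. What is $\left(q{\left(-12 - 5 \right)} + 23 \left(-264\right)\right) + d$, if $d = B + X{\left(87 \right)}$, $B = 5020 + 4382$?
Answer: $3400$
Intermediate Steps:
$B = 9402$
$d = 9489$ ($d = 9402 + 87 = 9489$)
$\left(q{\left(-12 - 5 \right)} + 23 \left(-264\right)\right) + d = \left(\left(-12 - 5\right) + 23 \left(-264\right)\right) + 9489 = \left(-17 - 6072\right) + 9489 = -6089 + 9489 = 3400$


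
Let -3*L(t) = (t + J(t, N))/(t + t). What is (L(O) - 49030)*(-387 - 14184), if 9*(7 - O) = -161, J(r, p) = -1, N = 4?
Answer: 320059470495/448 ≈ 7.1442e+8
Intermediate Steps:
O = 224/9 (O = 7 - ⅑*(-161) = 7 + 161/9 = 224/9 ≈ 24.889)
L(t) = -(-1 + t)/(6*t) (L(t) = -(t - 1)/(3*(t + t)) = -(-1 + t)/(3*(2*t)) = -(-1 + t)*1/(2*t)/3 = -(-1 + t)/(6*t))
(L(O) - 49030)*(-387 - 14184) = ((1 - 1*224/9)/(6*(224/9)) - 49030)*(-387 - 14184) = ((⅙)*(9/224)*(1 - 224/9) - 49030)*(-14571) = ((⅙)*(9/224)*(-215/9) - 49030)*(-14571) = (-215/1344 - 49030)*(-14571) = -65896535/1344*(-14571) = 320059470495/448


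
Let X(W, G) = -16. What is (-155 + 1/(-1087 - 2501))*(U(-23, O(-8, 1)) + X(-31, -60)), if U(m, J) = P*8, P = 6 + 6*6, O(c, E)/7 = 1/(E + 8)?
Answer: -44491280/897 ≈ -49600.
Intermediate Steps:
O(c, E) = 7/(8 + E) (O(c, E) = 7/(E + 8) = 7/(8 + E))
P = 42 (P = 6 + 36 = 42)
U(m, J) = 336 (U(m, J) = 42*8 = 336)
(-155 + 1/(-1087 - 2501))*(U(-23, O(-8, 1)) + X(-31, -60)) = (-155 + 1/(-1087 - 2501))*(336 - 16) = (-155 + 1/(-3588))*320 = (-155 - 1/3588)*320 = -556141/3588*320 = -44491280/897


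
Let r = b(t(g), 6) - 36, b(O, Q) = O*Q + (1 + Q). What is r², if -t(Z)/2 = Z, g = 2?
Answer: 2809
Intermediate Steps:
t(Z) = -2*Z
b(O, Q) = 1 + Q + O*Q
r = -53 (r = (1 + 6 - 2*2*6) - 36 = (1 + 6 - 4*6) - 36 = (1 + 6 - 24) - 36 = -17 - 36 = -53)
r² = (-53)² = 2809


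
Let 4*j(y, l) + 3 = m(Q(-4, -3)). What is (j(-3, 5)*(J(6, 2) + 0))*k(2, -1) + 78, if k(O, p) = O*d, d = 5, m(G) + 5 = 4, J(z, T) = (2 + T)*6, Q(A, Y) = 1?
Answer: -162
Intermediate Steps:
J(z, T) = 12 + 6*T
m(G) = -1 (m(G) = -5 + 4 = -1)
j(y, l) = -1 (j(y, l) = -¾ + (¼)*(-1) = -¾ - ¼ = -1)
k(O, p) = 5*O (k(O, p) = O*5 = 5*O)
(j(-3, 5)*(J(6, 2) + 0))*k(2, -1) + 78 = (-((12 + 6*2) + 0))*(5*2) + 78 = -((12 + 12) + 0)*10 + 78 = -(24 + 0)*10 + 78 = -1*24*10 + 78 = -24*10 + 78 = -240 + 78 = -162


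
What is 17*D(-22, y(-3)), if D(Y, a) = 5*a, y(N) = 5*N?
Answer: -1275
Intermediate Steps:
17*D(-22, y(-3)) = 17*(5*(5*(-3))) = 17*(5*(-15)) = 17*(-75) = -1275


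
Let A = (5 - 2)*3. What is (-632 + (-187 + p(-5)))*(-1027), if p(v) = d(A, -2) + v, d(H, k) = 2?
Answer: 844194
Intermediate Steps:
A = 9 (A = 3*3 = 9)
p(v) = 2 + v
(-632 + (-187 + p(-5)))*(-1027) = (-632 + (-187 + (2 - 5)))*(-1027) = (-632 + (-187 - 3))*(-1027) = (-632 - 190)*(-1027) = -822*(-1027) = 844194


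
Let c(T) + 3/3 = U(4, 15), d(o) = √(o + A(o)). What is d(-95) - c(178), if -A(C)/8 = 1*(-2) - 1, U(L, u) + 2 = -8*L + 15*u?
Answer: -190 + I*√71 ≈ -190.0 + 8.4261*I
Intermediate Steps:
U(L, u) = -2 - 8*L + 15*u (U(L, u) = -2 + (-8*L + 15*u) = -2 - 8*L + 15*u)
A(C) = 24 (A(C) = -8*(1*(-2) - 1) = -8*(-2 - 1) = -8*(-3) = 24)
d(o) = √(24 + o) (d(o) = √(o + 24) = √(24 + o))
c(T) = 190 (c(T) = -1 + (-2 - 8*4 + 15*15) = -1 + (-2 - 32 + 225) = -1 + 191 = 190)
d(-95) - c(178) = √(24 - 95) - 1*190 = √(-71) - 190 = I*√71 - 190 = -190 + I*√71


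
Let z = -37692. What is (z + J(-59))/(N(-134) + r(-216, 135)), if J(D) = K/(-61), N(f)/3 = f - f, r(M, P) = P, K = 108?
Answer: -17032/61 ≈ -279.21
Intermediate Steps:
N(f) = 0 (N(f) = 3*(f - f) = 3*0 = 0)
J(D) = -108/61 (J(D) = 108/(-61) = 108*(-1/61) = -108/61)
(z + J(-59))/(N(-134) + r(-216, 135)) = (-37692 - 108/61)/(0 + 135) = -2299320/61/135 = -2299320/61*1/135 = -17032/61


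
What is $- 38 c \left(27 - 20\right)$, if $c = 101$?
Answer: $-26866$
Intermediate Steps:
$- 38 c \left(27 - 20\right) = \left(-38\right) 101 \left(27 - 20\right) = - 3838 \left(27 - 20\right) = \left(-3838\right) 7 = -26866$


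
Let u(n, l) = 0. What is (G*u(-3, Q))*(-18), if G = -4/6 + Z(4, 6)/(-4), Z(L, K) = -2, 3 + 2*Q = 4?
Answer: 0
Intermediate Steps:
Q = ½ (Q = -3/2 + (½)*4 = -3/2 + 2 = ½ ≈ 0.50000)
G = -⅙ (G = -4/6 - 2/(-4) = -4*⅙ - 2*(-¼) = -⅔ + ½ = -⅙ ≈ -0.16667)
(G*u(-3, Q))*(-18) = -⅙*0*(-18) = 0*(-18) = 0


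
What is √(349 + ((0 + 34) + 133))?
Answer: 2*√129 ≈ 22.716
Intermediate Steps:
√(349 + ((0 + 34) + 133)) = √(349 + (34 + 133)) = √(349 + 167) = √516 = 2*√129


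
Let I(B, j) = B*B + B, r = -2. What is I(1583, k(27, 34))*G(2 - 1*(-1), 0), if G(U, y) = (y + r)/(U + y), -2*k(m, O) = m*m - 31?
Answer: -1671648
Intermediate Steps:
k(m, O) = 31/2 - m**2/2 (k(m, O) = -(m*m - 31)/2 = -(m**2 - 31)/2 = -(-31 + m**2)/2 = 31/2 - m**2/2)
I(B, j) = B + B**2 (I(B, j) = B**2 + B = B + B**2)
G(U, y) = (-2 + y)/(U + y) (G(U, y) = (y - 2)/(U + y) = (-2 + y)/(U + y))
I(1583, k(27, 34))*G(2 - 1*(-1), 0) = (1583*(1 + 1583))*((-2 + 0)/((2 - 1*(-1)) + 0)) = (1583*1584)*(-2/((2 + 1) + 0)) = 2507472*(-2/(3 + 0)) = 2507472*(-2/3) = -1671648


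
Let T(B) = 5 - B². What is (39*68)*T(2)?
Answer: 2652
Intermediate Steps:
(39*68)*T(2) = (39*68)*(5 - 1*2²) = 2652*(5 - 1*4) = 2652*(5 - 4) = 2652*1 = 2652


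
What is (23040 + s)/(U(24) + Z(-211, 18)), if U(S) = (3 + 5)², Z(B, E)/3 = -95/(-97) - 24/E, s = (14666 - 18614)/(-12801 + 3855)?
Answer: 476038558/1300365 ≈ 366.08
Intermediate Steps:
s = 94/213 (s = -3948/(-8946) = -3948*(-1/8946) = 94/213 ≈ 0.44131)
Z(B, E) = 285/97 - 72/E (Z(B, E) = 3*(-95/(-97) - 24/E) = 3*(-95*(-1/97) - 24/E) = 3*(95/97 - 24/E) = 285/97 - 72/E)
U(S) = 64 (U(S) = 8² = 64)
(23040 + s)/(U(24) + Z(-211, 18)) = (23040 + 94/213)/(64 + (285/97 - 72/18)) = 4907614/(213*(64 + (285/97 - 72*1/18))) = 4907614/(213*(64 + (285/97 - 4))) = 4907614/(213*(64 - 103/97)) = 4907614/(213*(6105/97)) = (4907614/213)*(97/6105) = 476038558/1300365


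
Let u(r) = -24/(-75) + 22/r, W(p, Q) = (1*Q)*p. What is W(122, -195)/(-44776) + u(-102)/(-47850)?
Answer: 12512001787/23549377500 ≈ 0.53131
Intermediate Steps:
W(p, Q) = Q*p
u(r) = 8/25 + 22/r (u(r) = -24*(-1/75) + 22/r = 8/25 + 22/r)
W(122, -195)/(-44776) + u(-102)/(-47850) = -195*122/(-44776) + (8/25 + 22/(-102))/(-47850) = -23790*(-1/44776) + (8/25 + 22*(-1/102))*(-1/47850) = 11895/22388 + (8/25 - 11/51)*(-1/47850) = 11895/22388 + (133/1275)*(-1/47850) = 11895/22388 - 133/61008750 = 12512001787/23549377500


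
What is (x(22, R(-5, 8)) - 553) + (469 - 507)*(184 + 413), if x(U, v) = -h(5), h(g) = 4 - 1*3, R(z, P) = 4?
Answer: -23240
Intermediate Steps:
h(g) = 1 (h(g) = 4 - 3 = 1)
x(U, v) = -1 (x(U, v) = -1*1 = -1)
(x(22, R(-5, 8)) - 553) + (469 - 507)*(184 + 413) = (-1 - 553) + (469 - 507)*(184 + 413) = -554 - 38*597 = -554 - 22686 = -23240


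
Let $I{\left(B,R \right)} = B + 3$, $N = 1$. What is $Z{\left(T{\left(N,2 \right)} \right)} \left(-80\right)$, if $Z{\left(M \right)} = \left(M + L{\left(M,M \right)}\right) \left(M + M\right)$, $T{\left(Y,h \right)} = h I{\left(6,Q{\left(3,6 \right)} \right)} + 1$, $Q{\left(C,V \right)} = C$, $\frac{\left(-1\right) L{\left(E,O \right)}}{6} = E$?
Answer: $288800$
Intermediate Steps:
$L{\left(E,O \right)} = - 6 E$
$I{\left(B,R \right)} = 3 + B$
$T{\left(Y,h \right)} = 1 + 9 h$ ($T{\left(Y,h \right)} = h \left(3 + 6\right) + 1 = h 9 + 1 = 9 h + 1 = 1 + 9 h$)
$Z{\left(M \right)} = - 10 M^{2}$ ($Z{\left(M \right)} = \left(M - 6 M\right) \left(M + M\right) = - 5 M 2 M = - 10 M^{2}$)
$Z{\left(T{\left(N,2 \right)} \right)} \left(-80\right) = - 10 \left(1 + 9 \cdot 2\right)^{2} \left(-80\right) = - 10 \left(1 + 18\right)^{2} \left(-80\right) = - 10 \cdot 19^{2} \left(-80\right) = \left(-10\right) 361 \left(-80\right) = \left(-3610\right) \left(-80\right) = 288800$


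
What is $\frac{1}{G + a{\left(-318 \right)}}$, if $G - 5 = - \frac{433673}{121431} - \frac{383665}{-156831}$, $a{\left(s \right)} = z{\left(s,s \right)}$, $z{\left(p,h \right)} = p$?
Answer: $- \frac{2116016129}{664693553449} \approx -0.0031834$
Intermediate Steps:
$a{\left(s \right)} = s$
$G = \frac{8199575573}{2116016129}$ ($G = 5 - \left(- \frac{383665}{156831} + \frac{433673}{121431}\right) = 5 - \frac{2380505072}{2116016129} = \frac{8199575573}{2116016129} \approx 3.875$)
$\frac{1}{G + a{\left(-318 \right)}} = \frac{1}{\frac{8199575573}{2116016129} - 318} = \frac{1}{- \frac{664693553449}{2116016129}} = - \frac{2116016129}{664693553449}$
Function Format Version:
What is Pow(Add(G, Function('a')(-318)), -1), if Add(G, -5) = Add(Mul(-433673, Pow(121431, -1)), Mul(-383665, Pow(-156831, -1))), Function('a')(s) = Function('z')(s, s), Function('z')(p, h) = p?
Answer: Rational(-2116016129, 664693553449) ≈ -0.0031834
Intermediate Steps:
Function('a')(s) = s
G = Rational(8199575573, 2116016129) (G = Add(5, Add(Mul(-433673, Pow(121431, -1)), Mul(-383665, Pow(-156831, -1)))) = Add(5, Add(Mul(-433673, Rational(1, 121431)), Mul(-383665, Rational(-1, 156831)))) = Add(5, Add(Rational(-433673, 121431), Rational(383665, 156831))) = Add(5, Rational(-2380505072, 2116016129)) = Rational(8199575573, 2116016129) ≈ 3.8750)
Pow(Add(G, Function('a')(-318)), -1) = Pow(Add(Rational(8199575573, 2116016129), -318), -1) = Pow(Rational(-664693553449, 2116016129), -1) = Rational(-2116016129, 664693553449)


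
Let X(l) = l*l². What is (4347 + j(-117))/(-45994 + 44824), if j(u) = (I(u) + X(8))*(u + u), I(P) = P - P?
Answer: 12829/130 ≈ 98.685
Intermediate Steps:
I(P) = 0
X(l) = l³
j(u) = 1024*u (j(u) = (0 + 8³)*(u + u) = (0 + 512)*(2*u) = 512*(2*u) = 1024*u)
(4347 + j(-117))/(-45994 + 44824) = (4347 + 1024*(-117))/(-45994 + 44824) = (4347 - 119808)/(-1170) = -115461*(-1/1170) = 12829/130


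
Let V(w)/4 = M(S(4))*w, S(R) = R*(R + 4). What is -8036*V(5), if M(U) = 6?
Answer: -964320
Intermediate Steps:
S(R) = R*(4 + R)
V(w) = 24*w (V(w) = 4*(6*w) = 24*w)
-8036*V(5) = -8036*24*5 = -8036*120 = -2009*480 = -964320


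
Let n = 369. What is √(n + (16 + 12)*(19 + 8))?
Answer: 15*√5 ≈ 33.541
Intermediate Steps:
√(n + (16 + 12)*(19 + 8)) = √(369 + (16 + 12)*(19 + 8)) = √(369 + 28*27) = √(369 + 756) = √1125 = 15*√5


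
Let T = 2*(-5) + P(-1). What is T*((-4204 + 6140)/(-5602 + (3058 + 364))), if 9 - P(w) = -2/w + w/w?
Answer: 1936/545 ≈ 3.5523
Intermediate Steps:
P(w) = 8 + 2/w (P(w) = 9 - (-2/w + w/w) = 9 - (-2/w + 1) = 9 - (1 - 2/w) = 9 + (-1 + 2/w) = 8 + 2/w)
T = -4 (T = 2*(-5) + (8 + 2/(-1)) = -10 + (8 + 2*(-1)) = -10 + (8 - 2) = -10 + 6 = -4)
T*((-4204 + 6140)/(-5602 + (3058 + 364))) = -4*(-4204 + 6140)/(-5602 + (3058 + 364)) = -7744/(-5602 + 3422) = -7744/(-2180) = -7744*(-1)/2180 = -4*(-484/545) = 1936/545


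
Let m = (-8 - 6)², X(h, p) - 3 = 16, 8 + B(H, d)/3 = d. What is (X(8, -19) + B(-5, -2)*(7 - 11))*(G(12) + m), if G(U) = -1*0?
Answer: 27244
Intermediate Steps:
B(H, d) = -24 + 3*d
G(U) = 0
X(h, p) = 19 (X(h, p) = 3 + 16 = 19)
m = 196 (m = (-14)² = 196)
(X(8, -19) + B(-5, -2)*(7 - 11))*(G(12) + m) = (19 + (-24 + 3*(-2))*(7 - 11))*(0 + 196) = (19 + (-24 - 6)*(-4))*196 = (19 - 30*(-4))*196 = (19 + 120)*196 = 139*196 = 27244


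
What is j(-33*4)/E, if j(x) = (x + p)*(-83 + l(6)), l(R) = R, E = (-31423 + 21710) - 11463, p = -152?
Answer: -5467/5294 ≈ -1.0327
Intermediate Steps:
E = -21176 (E = -9713 - 11463 = -21176)
j(x) = 11704 - 77*x (j(x) = (x - 152)*(-83 + 6) = (-152 + x)*(-77) = 11704 - 77*x)
j(-33*4)/E = (11704 - (-2541)*4)/(-21176) = (11704 - 77*(-132))*(-1/21176) = (11704 + 10164)*(-1/21176) = 21868*(-1/21176) = -5467/5294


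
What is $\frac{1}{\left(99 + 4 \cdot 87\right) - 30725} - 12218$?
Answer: $- \frac{369936605}{30278} \approx -12218.0$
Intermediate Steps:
$\frac{1}{\left(99 + 4 \cdot 87\right) - 30725} - 12218 = \frac{1}{\left(99 + 348\right) - 30725} - 12218 = \frac{1}{447 - 30725} - 12218 = \frac{1}{-30278} - 12218 = - \frac{1}{30278} - 12218 = - \frac{369936605}{30278}$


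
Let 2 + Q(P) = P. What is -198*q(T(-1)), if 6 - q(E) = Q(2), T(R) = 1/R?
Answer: -1188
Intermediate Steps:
Q(P) = -2 + P
T(R) = 1/R
q(E) = 6 (q(E) = 6 - (-2 + 2) = 6 - 1*0 = 6 + 0 = 6)
-198*q(T(-1)) = -198*6 = -1188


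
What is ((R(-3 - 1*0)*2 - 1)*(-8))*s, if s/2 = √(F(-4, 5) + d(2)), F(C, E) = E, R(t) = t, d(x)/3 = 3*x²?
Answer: 112*√41 ≈ 717.15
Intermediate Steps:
d(x) = 9*x² (d(x) = 3*(3*x²) = 9*x²)
s = 2*√41 (s = 2*√(5 + 9*2²) = 2*√(5 + 9*4) = 2*√(5 + 36) = 2*√41 ≈ 12.806)
((R(-3 - 1*0)*2 - 1)*(-8))*s = (((-3 - 1*0)*2 - 1)*(-8))*(2*√41) = (((-3 + 0)*2 - 1)*(-8))*(2*√41) = ((-3*2 - 1)*(-8))*(2*√41) = ((-6 - 1)*(-8))*(2*√41) = (-7*(-8))*(2*√41) = 56*(2*√41) = 112*√41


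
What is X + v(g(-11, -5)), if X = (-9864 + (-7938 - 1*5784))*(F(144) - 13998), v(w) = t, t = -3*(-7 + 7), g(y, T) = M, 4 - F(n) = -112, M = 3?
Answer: 327420852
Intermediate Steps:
F(n) = 116 (F(n) = 4 - 1*(-112) = 4 + 112 = 116)
g(y, T) = 3
t = 0 (t = -3*0 = 0)
v(w) = 0
X = 327420852 (X = (-9864 + (-7938 - 1*5784))*(116 - 13998) = (-9864 + (-7938 - 5784))*(-13882) = (-9864 - 13722)*(-13882) = -23586*(-13882) = 327420852)
X + v(g(-11, -5)) = 327420852 + 0 = 327420852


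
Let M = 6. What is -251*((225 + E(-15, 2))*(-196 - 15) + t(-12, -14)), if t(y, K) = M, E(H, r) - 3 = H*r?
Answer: 10484772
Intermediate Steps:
E(H, r) = 3 + H*r
t(y, K) = 6
-251*((225 + E(-15, 2))*(-196 - 15) + t(-12, -14)) = -251*((225 + (3 - 15*2))*(-196 - 15) + 6) = -251*((225 + (3 - 30))*(-211) + 6) = -251*((225 - 27)*(-211) + 6) = -251*(198*(-211) + 6) = -251*(-41778 + 6) = -251*(-41772) = 10484772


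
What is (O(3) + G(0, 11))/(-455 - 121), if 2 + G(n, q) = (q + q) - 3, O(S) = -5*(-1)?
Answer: -11/288 ≈ -0.038194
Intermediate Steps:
O(S) = 5
G(n, q) = -5 + 2*q (G(n, q) = -2 + ((q + q) - 3) = -2 + (2*q - 3) = -2 + (-3 + 2*q) = -5 + 2*q)
(O(3) + G(0, 11))/(-455 - 121) = (5 + (-5 + 2*11))/(-455 - 121) = (5 + (-5 + 22))/(-576) = (5 + 17)*(-1/576) = 22*(-1/576) = -11/288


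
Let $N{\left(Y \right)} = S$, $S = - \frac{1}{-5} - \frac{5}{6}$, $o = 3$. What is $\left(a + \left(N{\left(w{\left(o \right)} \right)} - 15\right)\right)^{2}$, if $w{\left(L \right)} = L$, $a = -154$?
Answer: $\frac{25897921}{900} \approx 28775.0$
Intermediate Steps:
$S = - \frac{19}{30}$ ($S = \left(-1\right) \left(- \frac{1}{5}\right) - \frac{5}{6} = \frac{1}{5} - \frac{5}{6} = - \frac{19}{30} \approx -0.63333$)
$N{\left(Y \right)} = - \frac{19}{30}$
$\left(a + \left(N{\left(w{\left(o \right)} \right)} - 15\right)\right)^{2} = \left(-154 - \frac{469}{30}\right)^{2} = \left(- \frac{5089}{30}\right)^{2} = \frac{25897921}{900}$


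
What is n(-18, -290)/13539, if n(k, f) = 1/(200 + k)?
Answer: 1/2464098 ≈ 4.0583e-7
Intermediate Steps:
n(-18, -290)/13539 = 1/((200 - 18)*13539) = (1/13539)/182 = (1/182)*(1/13539) = 1/2464098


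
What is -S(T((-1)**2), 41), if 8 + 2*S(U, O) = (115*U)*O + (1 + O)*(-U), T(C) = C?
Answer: -4665/2 ≈ -2332.5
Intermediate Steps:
S(U, O) = -4 - U*(1 + O)/2 + 115*O*U/2 (S(U, O) = -4 + ((115*U)*O + (1 + O)*(-U))/2 = -4 + (115*O*U - U*(1 + O))/2 = -4 + (-U*(1 + O) + 115*O*U)/2 = -4 + (-U*(1 + O)/2 + 115*O*U/2) = -4 - U*(1 + O)/2 + 115*O*U/2)
-S(T((-1)**2), 41) = -(-4 - 1/2*(-1)**2 + 57*41*(-1)**2) = -(-4 - 1/2*1 + 57*41*1) = -(-4 - 1/2 + 2337) = -1*4665/2 = -4665/2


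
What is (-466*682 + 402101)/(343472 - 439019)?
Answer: -84289/95547 ≈ -0.88217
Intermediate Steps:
(-466*682 + 402101)/(343472 - 439019) = (-317812 + 402101)/(-95547) = 84289*(-1/95547) = -84289/95547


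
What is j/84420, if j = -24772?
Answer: -6193/21105 ≈ -0.29344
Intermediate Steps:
j/84420 = -24772/84420 = -24772*1/84420 = -6193/21105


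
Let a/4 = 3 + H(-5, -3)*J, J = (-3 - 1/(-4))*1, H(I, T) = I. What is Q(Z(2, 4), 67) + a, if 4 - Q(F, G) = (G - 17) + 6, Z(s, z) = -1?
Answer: 15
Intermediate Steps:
J = -11/4 (J = (-3 - 1*(-1/4))*1 = (-3 + 1/4)*1 = -11/4*1 = -11/4 ≈ -2.7500)
Q(F, G) = 15 - G (Q(F, G) = 4 - ((G - 17) + 6) = 4 - ((-17 + G) + 6) = 4 - (-11 + G) = 4 + (11 - G) = 15 - G)
a = 67 (a = 4*(3 - 5*(-11/4)) = 4*(3 + 55/4) = 4*(67/4) = 67)
Q(Z(2, 4), 67) + a = (15 - 1*67) + 67 = (15 - 67) + 67 = -52 + 67 = 15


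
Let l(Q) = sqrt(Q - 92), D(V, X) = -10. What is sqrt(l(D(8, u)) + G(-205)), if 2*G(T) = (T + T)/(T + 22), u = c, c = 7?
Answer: sqrt(37515 + 33489*I*sqrt(102))/183 ≈ 2.375 + 2.1262*I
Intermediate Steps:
u = 7
l(Q) = sqrt(-92 + Q)
G(T) = T/(22 + T) (G(T) = ((T + T)/(T + 22))/2 = ((2*T)/(22 + T))/2 = (2*T/(22 + T))/2 = T/(22 + T))
sqrt(l(D(8, u)) + G(-205)) = sqrt(sqrt(-92 - 10) - 205/(22 - 205)) = sqrt(sqrt(-102) - 205/(-183)) = sqrt(I*sqrt(102) - 205*(-1/183)) = sqrt(I*sqrt(102) + 205/183) = sqrt(205/183 + I*sqrt(102))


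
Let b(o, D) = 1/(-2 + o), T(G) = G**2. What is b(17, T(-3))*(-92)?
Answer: -92/15 ≈ -6.1333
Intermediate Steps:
b(17, T(-3))*(-92) = -92/(-2 + 17) = -92/15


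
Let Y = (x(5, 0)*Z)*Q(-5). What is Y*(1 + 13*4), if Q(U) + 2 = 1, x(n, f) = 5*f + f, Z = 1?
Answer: 0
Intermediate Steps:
x(n, f) = 6*f
Q(U) = -1 (Q(U) = -2 + 1 = -1)
Y = 0 (Y = ((6*0)*1)*(-1) = (0*1)*(-1) = 0*(-1) = 0)
Y*(1 + 13*4) = 0*(1 + 13*4) = 0*(1 + 52) = 0*53 = 0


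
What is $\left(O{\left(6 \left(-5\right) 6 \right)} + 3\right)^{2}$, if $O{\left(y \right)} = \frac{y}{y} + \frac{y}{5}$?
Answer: $1024$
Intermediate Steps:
$O{\left(y \right)} = 1 + \frac{y}{5}$ ($O{\left(y \right)} = 1 + y \frac{1}{5} = 1 + \frac{y}{5}$)
$\left(O{\left(6 \left(-5\right) 6 \right)} + 3\right)^{2} = \left(\left(1 + \frac{6 \left(-5\right) 6}{5}\right) + 3\right)^{2} = \left(\left(1 + \frac{\left(-30\right) 6}{5}\right) + 3\right)^{2} = \left(\left(1 + \frac{1}{5} \left(-180\right)\right) + 3\right)^{2} = \left(\left(1 - 36\right) + 3\right)^{2} = \left(-35 + 3\right)^{2} = \left(-32\right)^{2} = 1024$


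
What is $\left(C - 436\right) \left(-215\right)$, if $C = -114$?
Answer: $118250$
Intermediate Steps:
$\left(C - 436\right) \left(-215\right) = \left(-114 - 436\right) \left(-215\right) = \left(-550\right) \left(-215\right) = 118250$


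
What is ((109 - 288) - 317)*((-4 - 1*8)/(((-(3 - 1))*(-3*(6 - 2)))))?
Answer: 248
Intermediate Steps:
((109 - 288) - 317)*((-4 - 1*8)/(((-(3 - 1))*(-3*(6 - 2))))) = (-179 - 317)*((-4 - 8)/(((-1*2)*(-3*4)))) = -(-5952)/((-2*(-12))) = -(-5952)/24 = -496*(-½) = 248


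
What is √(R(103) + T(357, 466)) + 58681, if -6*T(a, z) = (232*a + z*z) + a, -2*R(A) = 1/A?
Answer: 58681 + I*√4779413313/309 ≈ 58681.0 + 223.73*I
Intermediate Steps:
R(A) = -1/(2*A)
T(a, z) = -233*a/6 - z²/6 (T(a, z) = -((232*a + z*z) + a)/6 = -((232*a + z²) + a)/6 = -((z² + 232*a) + a)/6 = -(z² + 233*a)/6 = -233*a/6 - z²/6)
√(R(103) + T(357, 466)) + 58681 = √(-½/103 + (-233/6*357 - ⅙*466²)) + 58681 = √(-½*1/103 + (-27727/2 - ⅙*217156)) + 58681 = √(-1/206 + (-27727/2 - 108578/3)) + 58681 = √(-1/206 - 300337/6) + 58681 = √(-15467357/309) + 58681 = I*√4779413313/309 + 58681 = 58681 + I*√4779413313/309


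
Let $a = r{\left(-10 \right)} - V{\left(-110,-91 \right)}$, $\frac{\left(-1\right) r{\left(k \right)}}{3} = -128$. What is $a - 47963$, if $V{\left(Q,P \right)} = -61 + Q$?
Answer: $-47408$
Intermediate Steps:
$r{\left(k \right)} = 384$ ($r{\left(k \right)} = \left(-3\right) \left(-128\right) = 384$)
$a = 555$ ($a = 384 - \left(-61 - 110\right) = 384 - -171 = 384 + 171 = 555$)
$a - 47963 = 555 - 47963 = -47408$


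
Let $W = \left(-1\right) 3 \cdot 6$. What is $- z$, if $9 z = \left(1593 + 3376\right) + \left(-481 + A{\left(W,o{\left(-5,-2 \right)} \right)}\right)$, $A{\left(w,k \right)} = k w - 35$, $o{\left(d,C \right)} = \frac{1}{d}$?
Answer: $- \frac{22283}{45} \approx -495.18$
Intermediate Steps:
$W = -18$ ($W = \left(-3\right) 6 = -18$)
$A{\left(w,k \right)} = -35 + k w$
$z = \frac{22283}{45}$ ($z = \frac{\left(1593 + 3376\right) - \left(516 - \frac{1}{-5} \left(-18\right)\right)}{9} = \frac{4969 - \frac{2562}{5}}{9} = \frac{1}{9} \cdot \frac{22283}{5} = \frac{22283}{45} \approx 495.18$)
$- z = \left(-1\right) \frac{22283}{45} = - \frac{22283}{45}$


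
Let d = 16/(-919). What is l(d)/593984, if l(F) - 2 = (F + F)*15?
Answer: 679/272935648 ≈ 2.4878e-6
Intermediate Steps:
d = -16/919 (d = 16*(-1/919) = -16/919 ≈ -0.017410)
l(F) = 2 + 30*F (l(F) = 2 + (F + F)*15 = 2 + (2*F)*15 = 2 + 30*F)
l(d)/593984 = (2 + 30*(-16/919))/593984 = (2 - 480/919)*(1/593984) = (1358/919)*(1/593984) = 679/272935648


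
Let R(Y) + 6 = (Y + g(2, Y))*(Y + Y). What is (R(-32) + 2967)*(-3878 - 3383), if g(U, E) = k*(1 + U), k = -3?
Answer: -40552685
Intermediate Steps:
g(U, E) = -3 - 3*U (g(U, E) = -3*(1 + U) = -3 - 3*U)
R(Y) = -6 + 2*Y*(-9 + Y) (R(Y) = -6 + (Y + (-3 - 3*2))*(Y + Y) = -6 + (Y + (-3 - 6))*(2*Y) = -6 + (Y - 9)*(2*Y) = -6 + (-9 + Y)*(2*Y) = -6 + 2*Y*(-9 + Y))
(R(-32) + 2967)*(-3878 - 3383) = ((-6 - 18*(-32) + 2*(-32)²) + 2967)*(-3878 - 3383) = ((-6 + 576 + 2*1024) + 2967)*(-7261) = ((-6 + 576 + 2048) + 2967)*(-7261) = (2618 + 2967)*(-7261) = 5585*(-7261) = -40552685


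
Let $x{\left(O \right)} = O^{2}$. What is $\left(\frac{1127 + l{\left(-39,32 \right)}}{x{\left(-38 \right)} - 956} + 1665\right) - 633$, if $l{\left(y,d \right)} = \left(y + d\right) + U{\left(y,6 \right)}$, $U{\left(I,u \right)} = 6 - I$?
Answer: $\frac{504781}{488} \approx 1034.4$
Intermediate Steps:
$l{\left(y,d \right)} = 6 + d$ ($l{\left(y,d \right)} = \left(y + d\right) - \left(-6 + y\right) = \left(d + y\right) - \left(-6 + y\right) = 6 + d$)
$\left(\frac{1127 + l{\left(-39,32 \right)}}{x{\left(-38 \right)} - 956} + 1665\right) - 633 = \left(\frac{1127 + \left(6 + 32\right)}{\left(-38\right)^{2} - 956} + 1665\right) - 633 = \left(\frac{1127 + 38}{1444 - 956} + 1665\right) - 633 = \left(\frac{1165}{488} + 1665\right) - 633 = \frac{813685}{488} - 633 = \frac{504781}{488}$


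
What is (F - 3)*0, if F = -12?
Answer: 0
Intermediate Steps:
(F - 3)*0 = (-12 - 3)*0 = -15*0 = 0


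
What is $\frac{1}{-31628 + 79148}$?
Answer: $\frac{1}{47520} \approx 2.1044 \cdot 10^{-5}$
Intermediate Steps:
$\frac{1}{-31628 + 79148} = \frac{1}{47520}$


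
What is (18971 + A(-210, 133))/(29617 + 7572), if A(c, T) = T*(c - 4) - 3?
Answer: -9494/37189 ≈ -0.25529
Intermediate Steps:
A(c, T) = -3 + T*(-4 + c) (A(c, T) = T*(-4 + c) - 3 = -3 + T*(-4 + c))
(18971 + A(-210, 133))/(29617 + 7572) = (18971 + (-3 - 4*133 + 133*(-210)))/(29617 + 7572) = (18971 + (-3 - 532 - 27930))/37189 = (18971 - 28465)*(1/37189) = -9494*1/37189 = -9494/37189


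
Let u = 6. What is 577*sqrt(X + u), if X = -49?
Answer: 577*I*sqrt(43) ≈ 3783.6*I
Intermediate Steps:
577*sqrt(X + u) = 577*sqrt(-49 + 6) = 577*sqrt(-43) = 577*(I*sqrt(43)) = 577*I*sqrt(43)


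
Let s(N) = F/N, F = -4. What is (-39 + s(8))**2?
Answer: 6241/4 ≈ 1560.3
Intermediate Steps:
s(N) = -4/N
(-39 + s(8))**2 = (-39 - 4/8)**2 = (-39 - 4*1/8)**2 = (-39 - 1/2)**2 = (-79/2)**2 = 6241/4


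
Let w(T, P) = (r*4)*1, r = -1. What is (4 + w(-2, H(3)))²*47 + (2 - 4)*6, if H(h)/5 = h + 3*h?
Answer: -12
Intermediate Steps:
H(h) = 20*h (H(h) = 5*(h + 3*h) = 5*(4*h) = 20*h)
w(T, P) = -4 (w(T, P) = -1*4*1 = -4*1 = -4)
(4 + w(-2, H(3)))²*47 + (2 - 4)*6 = (4 - 4)²*47 + (2 - 4)*6 = 0²*47 - 2*6 = 0*47 - 12 = 0 - 12 = -12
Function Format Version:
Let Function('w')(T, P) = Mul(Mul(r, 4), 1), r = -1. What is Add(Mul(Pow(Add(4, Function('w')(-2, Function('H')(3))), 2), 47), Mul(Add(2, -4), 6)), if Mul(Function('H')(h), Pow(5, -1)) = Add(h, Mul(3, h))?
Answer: -12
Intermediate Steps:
Function('H')(h) = Mul(20, h) (Function('H')(h) = Mul(5, Add(h, Mul(3, h))) = Mul(5, Mul(4, h)) = Mul(20, h))
Function('w')(T, P) = -4 (Function('w')(T, P) = Mul(Mul(-1, 4), 1) = Mul(-4, 1) = -4)
Add(Mul(Pow(Add(4, Function('w')(-2, Function('H')(3))), 2), 47), Mul(Add(2, -4), 6)) = Add(Mul(Pow(Add(4, -4), 2), 47), Mul(Add(2, -4), 6)) = Add(Mul(Pow(0, 2), 47), Mul(-2, 6)) = Add(Mul(0, 47), -12) = Add(0, -12) = -12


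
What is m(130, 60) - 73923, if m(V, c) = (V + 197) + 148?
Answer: -73448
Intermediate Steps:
m(V, c) = 345 + V (m(V, c) = (197 + V) + 148 = 345 + V)
m(130, 60) - 73923 = (345 + 130) - 73923 = 475 - 73923 = -73448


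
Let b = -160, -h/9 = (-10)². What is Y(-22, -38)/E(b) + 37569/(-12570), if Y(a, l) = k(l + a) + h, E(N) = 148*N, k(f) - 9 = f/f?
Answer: -14640777/4960960 ≈ -2.9512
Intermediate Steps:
k(f) = 10 (k(f) = 9 + f/f = 9 + 1 = 10)
h = -900 (h = -9*(-10)² = -9*100 = -900)
Y(a, l) = -890 (Y(a, l) = 10 - 900 = -890)
Y(-22, -38)/E(b) + 37569/(-12570) = -890/(148*(-160)) + 37569/(-12570) = -890/(-23680) + 37569*(-1/12570) = -890*(-1/23680) - 12523/4190 = 89/2368 - 12523/4190 = -14640777/4960960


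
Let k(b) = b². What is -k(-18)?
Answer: -324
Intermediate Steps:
-k(-18) = -1*(-18)² = -1*324 = -324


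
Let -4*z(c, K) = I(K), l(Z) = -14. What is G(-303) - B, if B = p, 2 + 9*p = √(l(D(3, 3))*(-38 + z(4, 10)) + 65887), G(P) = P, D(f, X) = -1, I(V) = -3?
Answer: -2725/9 - √265634/18 ≈ -331.41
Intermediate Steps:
z(c, K) = ¾ (z(c, K) = -¼*(-3) = ¾)
p = -2/9 + √265634/18 (p = -2/9 + √(-14*(-38 + ¾) + 65887)/9 = -2/9 + √(-14*(-149/4) + 65887)/9 = -2/9 + √(1043/2 + 65887)/9 = -2/9 + √(132817/2)/9 = -2/9 + (√265634/2)/9 = -2/9 + √265634/18 ≈ 28.411)
B = -2/9 + √265634/18 ≈ 28.411
G(-303) - B = -303 - (-2/9 + √265634/18) = -303 + (2/9 - √265634/18) = -2725/9 - √265634/18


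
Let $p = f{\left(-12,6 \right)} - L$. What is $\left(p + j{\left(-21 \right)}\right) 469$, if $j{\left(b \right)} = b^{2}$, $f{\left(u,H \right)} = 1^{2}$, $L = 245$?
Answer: $92393$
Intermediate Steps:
$f{\left(u,H \right)} = 1$
$p = -244$ ($p = 1 - 245 = -244$)
$\left(p + j{\left(-21 \right)}\right) 469 = \left(-244 + \left(-21\right)^{2}\right) 469 = \left(-244 + 441\right) 469 = 197 \cdot 469 = 92393$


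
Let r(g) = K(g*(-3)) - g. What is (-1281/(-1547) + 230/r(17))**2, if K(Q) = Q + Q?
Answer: 2920681/2393209 ≈ 1.2204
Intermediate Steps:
K(Q) = 2*Q
r(g) = -7*g (r(g) = 2*(g*(-3)) - g = 2*(-3*g) - g = -6*g - g = -7*g)
(-1281/(-1547) + 230/r(17))**2 = (-1281/(-1547) + 230/((-7*17)))**2 = (-1281*(-1/1547) + 230/(-119))**2 = (183/221 + 230*(-1/119))**2 = (183/221 - 230/119)**2 = (-1709/1547)**2 = 2920681/2393209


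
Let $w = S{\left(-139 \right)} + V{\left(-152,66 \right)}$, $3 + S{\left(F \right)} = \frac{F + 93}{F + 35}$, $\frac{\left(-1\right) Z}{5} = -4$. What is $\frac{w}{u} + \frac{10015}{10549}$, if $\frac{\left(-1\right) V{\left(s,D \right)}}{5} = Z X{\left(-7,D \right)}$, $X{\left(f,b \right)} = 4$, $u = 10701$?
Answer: $\frac{5352044563}{5870012148} \approx 0.91176$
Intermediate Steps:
$Z = 20$ ($Z = \left(-5\right) \left(-4\right) = 20$)
$S{\left(F \right)} = -3 + \frac{93 + F}{35 + F}$ ($S{\left(F \right)} = -3 + \frac{F + 93}{F + 35} = -3 + \frac{93 + F}{35 + F}$)
$V{\left(s,D \right)} = -400$ ($V{\left(s,D \right)} = - 5 \cdot 20 \cdot 4 = \left(-5\right) 80 = -400$)
$w = - \frac{20933}{52}$ ($w = \frac{2 \left(-6 - -139\right)}{35 - 139} - 400 = \frac{2 \left(-6 + 139\right)}{-104} - 400 = 2 \left(- \frac{1}{104}\right) 133 - 400 = - \frac{133}{52} - 400 = - \frac{20933}{52} \approx -402.56$)
$\frac{w}{u} + \frac{10015}{10549} = - \frac{20933}{52 \cdot 10701} + \frac{10015}{10549} = \left(- \frac{20933}{52}\right) \frac{1}{10701} + 10015 \cdot \frac{1}{10549} = - \frac{20933}{556452} + \frac{10015}{10549} = \frac{5352044563}{5870012148}$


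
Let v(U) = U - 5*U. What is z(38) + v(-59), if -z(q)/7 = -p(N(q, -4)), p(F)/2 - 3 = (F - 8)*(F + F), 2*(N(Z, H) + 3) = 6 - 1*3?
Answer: 677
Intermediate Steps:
N(Z, H) = -3/2 (N(Z, H) = -3 + (6 - 1*3)/2 = -3 + (6 - 3)/2 = -3 + (½)*3 = -3 + 3/2 = -3/2)
v(U) = -4*U
p(F) = 6 + 4*F*(-8 + F) (p(F) = 6 + 2*((F - 8)*(F + F)) = 6 + 2*((-8 + F)*(2*F)) = 6 + 2*(2*F*(-8 + F)) = 6 + 4*F*(-8 + F))
z(q) = 441 (z(q) = -(-7)*(6 - 32*(-3/2) + 4*(-3/2)²) = -(-7)*(6 + 48 + 4*(9/4)) = -(-7)*(6 + 48 + 9) = -(-7)*63 = -7*(-63) = 441)
z(38) + v(-59) = 441 - 4*(-59) = 441 + 236 = 677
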